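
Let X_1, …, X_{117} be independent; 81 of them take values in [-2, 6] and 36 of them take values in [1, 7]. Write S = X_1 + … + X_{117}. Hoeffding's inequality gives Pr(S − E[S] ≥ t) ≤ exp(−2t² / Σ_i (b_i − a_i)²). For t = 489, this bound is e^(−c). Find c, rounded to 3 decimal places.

73.803

Σ(b_i − a_i)² = 81·8² + 36·6² = 6480.
c = 2t² / 6480 = 2·489² / 6480 = 73.8028.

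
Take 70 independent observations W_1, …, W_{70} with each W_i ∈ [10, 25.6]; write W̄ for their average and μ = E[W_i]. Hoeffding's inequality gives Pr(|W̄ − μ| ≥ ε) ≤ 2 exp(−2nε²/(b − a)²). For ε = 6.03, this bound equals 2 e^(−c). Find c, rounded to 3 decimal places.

c = 2nε²/(b − a)² = 2·70·6.03² / 15.6² = 20.9177.

20.918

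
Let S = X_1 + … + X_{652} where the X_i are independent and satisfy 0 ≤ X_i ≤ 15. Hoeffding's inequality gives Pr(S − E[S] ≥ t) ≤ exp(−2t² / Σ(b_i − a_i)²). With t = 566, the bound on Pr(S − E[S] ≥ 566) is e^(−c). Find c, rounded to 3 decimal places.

4.367

Σ(b_i − a_i)² = 652·(15)² = 146700.
c = 2t²/146700 = 2·566²/146700 = 4.3675.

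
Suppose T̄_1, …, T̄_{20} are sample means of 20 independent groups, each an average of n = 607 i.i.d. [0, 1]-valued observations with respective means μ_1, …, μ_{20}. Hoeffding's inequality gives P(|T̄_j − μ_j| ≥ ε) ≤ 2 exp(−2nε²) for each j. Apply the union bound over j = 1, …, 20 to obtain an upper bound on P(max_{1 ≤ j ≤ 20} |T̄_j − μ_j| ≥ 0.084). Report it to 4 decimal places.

0.0076

Per-experiment Hoeffding bound: 2·exp(−2·607·0.084²) = 2·exp(−8.56598) = 0.00038095.
Union bound over 20 events: 20·0.00038095 = 0.00762.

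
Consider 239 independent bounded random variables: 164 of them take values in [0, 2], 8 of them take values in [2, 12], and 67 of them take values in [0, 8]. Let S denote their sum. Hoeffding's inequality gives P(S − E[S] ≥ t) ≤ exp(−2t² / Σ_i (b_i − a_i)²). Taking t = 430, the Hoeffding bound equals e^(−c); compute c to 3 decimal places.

Σ(b_i − a_i)² = 164·2² + 8·10² + 67·8² = 5744.
c = 2t² / 5744 = 2·430² / 5744 = 64.3802.

64.380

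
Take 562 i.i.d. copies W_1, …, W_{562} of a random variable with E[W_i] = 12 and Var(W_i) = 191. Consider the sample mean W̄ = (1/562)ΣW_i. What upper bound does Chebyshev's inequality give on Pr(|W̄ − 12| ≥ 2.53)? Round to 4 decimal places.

0.0531

Var(W̄) = Var(W_i)/n = 191/562 = 0.33986.
Chebyshev: Pr(|W̄ − 12| ≥ 2.53) ≤ Var(W̄)/(2.53)² = 191/(562·2.53²) = 0.0531.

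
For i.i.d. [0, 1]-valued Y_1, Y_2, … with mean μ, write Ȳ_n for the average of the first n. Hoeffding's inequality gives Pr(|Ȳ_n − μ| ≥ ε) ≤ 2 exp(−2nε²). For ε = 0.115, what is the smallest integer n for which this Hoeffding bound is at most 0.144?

100

Require 2·exp(−2nε²) ≤ 0.144, i.e. 2nε² ≥ ln(2/0.144) = 2.631089.
So n ≥ 2.631089 / (2·0.115²) = 99.474.
The smallest integer n is 100.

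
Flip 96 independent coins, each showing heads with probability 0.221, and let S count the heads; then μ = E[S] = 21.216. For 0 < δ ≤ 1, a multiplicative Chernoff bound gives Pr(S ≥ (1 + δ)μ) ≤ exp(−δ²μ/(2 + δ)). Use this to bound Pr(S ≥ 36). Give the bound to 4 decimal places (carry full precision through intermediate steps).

Write 36 = (1 + δ)μ, so δ = 36/21.216 − 1 = 0.6968326…
Then the exponent is δ²μ/(2 + δ) = (36 − μ)² / (μ·(2 + δ)) = 3.820027.
Bound = exp(−3.820027) = 0.02193.

0.0219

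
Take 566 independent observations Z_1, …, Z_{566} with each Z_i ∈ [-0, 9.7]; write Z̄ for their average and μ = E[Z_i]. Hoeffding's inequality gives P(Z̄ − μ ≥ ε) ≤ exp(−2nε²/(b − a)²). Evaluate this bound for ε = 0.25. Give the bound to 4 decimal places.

Exponent: 2nε²/(b − a)² = 2·566·0.25² / 9.7² = 0.75194.
Bound = exp(−0.75194) = 0.47145.

0.4715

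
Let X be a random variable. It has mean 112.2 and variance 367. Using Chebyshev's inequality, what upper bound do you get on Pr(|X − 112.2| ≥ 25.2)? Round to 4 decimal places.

Chebyshev: Pr(|X − μ| ≥ t) ≤ Var(X)/t².
Bound = 367 / 635.04 = 0.5779.

0.5779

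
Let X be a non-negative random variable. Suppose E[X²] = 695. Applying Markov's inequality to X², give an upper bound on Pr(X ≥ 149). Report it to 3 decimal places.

Since X ≥ 0, the event {X ≥ 149} is the same as {X² ≥ 22201}.
Markov's inequality applied to X² gives Pr(X² ≥ 22201) ≤ E[X²]/22201 = 695/22201 = 0.0313.

0.031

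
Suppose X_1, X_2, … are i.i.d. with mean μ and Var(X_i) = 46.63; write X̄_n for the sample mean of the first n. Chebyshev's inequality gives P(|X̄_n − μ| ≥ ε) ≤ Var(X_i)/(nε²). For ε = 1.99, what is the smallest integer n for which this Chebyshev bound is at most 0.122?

Require 46.63/(n·1.99²) ≤ 0.122, i.e. n ≥ 46.63/(0.122·1.99²) = 96.516.
The smallest integer n is 97.

97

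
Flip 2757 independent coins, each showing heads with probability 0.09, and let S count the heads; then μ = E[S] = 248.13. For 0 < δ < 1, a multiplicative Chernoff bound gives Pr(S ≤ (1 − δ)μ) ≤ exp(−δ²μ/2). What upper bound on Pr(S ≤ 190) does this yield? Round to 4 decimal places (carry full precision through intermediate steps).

Write 190 = (1 − δ)μ, so δ = 1 − 190/248.13 = 0.2342724…
Then the exponent is δ²μ/2 = (μ − 190)²/(2μ) = 6.809126.
Bound = exp(−6.809126) = 0.00110.

0.0011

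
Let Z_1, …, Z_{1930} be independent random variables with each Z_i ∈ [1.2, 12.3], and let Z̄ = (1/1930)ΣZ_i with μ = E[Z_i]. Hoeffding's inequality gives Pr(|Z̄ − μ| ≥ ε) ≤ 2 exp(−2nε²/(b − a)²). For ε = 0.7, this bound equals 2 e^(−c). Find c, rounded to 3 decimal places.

15.351

c = 2nε²/(b − a)² = 2·1930·0.7² / 11.1² = 15.3510.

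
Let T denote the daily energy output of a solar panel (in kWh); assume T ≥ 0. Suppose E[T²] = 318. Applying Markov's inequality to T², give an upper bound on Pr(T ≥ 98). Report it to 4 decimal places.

Since T ≥ 0, the event {T ≥ 98} is the same as {T² ≥ 9604}.
Markov's inequality applied to T² gives Pr(T² ≥ 9604) ≤ E[T²]/9604 = 318/9604 = 0.0331.

0.0331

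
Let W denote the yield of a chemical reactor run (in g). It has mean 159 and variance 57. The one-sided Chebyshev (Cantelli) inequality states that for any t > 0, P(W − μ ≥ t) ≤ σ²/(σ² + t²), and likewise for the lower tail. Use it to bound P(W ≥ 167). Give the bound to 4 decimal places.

Here σ² = 57 and t = 8, so σ² + t² = 121.
Cantelli's bound: 57/121 = 0.4711.

0.4711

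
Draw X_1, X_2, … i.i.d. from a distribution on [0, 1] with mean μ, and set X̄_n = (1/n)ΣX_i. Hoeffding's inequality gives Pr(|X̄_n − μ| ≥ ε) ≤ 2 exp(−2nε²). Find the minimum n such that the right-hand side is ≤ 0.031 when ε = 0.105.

189

Require 2·exp(−2nε²) ≤ 0.031, i.e. 2nε² ≥ ln(2/0.031) = 4.166915.
So n ≥ 4.166915 / (2·0.105²) = 188.976.
The smallest integer n is 189.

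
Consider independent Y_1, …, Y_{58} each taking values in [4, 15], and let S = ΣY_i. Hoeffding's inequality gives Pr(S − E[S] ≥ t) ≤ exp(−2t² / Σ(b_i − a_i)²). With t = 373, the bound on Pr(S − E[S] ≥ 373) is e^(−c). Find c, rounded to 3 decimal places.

Σ(b_i − a_i)² = 58·(11)² = 7018.
c = 2t²/7018 = 2·373²/7018 = 39.6492.

39.649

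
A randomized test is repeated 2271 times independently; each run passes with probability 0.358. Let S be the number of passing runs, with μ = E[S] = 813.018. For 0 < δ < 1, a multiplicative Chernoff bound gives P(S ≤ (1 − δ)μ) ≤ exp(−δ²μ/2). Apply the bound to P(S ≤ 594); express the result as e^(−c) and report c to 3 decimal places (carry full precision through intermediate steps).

29.501

Write 594 = (1 − δ)μ, so δ = 1 − 594/813.018 = 0.2693889…
Then the exponent is δ²μ/2 = (μ − 594)²/(2μ) = 29.500506.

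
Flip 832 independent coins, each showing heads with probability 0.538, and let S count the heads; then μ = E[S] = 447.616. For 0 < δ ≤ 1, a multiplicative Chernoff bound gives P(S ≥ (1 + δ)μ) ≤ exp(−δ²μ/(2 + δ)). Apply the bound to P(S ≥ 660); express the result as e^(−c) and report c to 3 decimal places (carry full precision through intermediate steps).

Write 660 = (1 + δ)μ, so δ = 660/447.616 − 1 = 0.4744781…
Then the exponent is δ²μ/(2 + δ) = (660 − μ)² / (μ·(2 + δ)) = 40.724370.

40.724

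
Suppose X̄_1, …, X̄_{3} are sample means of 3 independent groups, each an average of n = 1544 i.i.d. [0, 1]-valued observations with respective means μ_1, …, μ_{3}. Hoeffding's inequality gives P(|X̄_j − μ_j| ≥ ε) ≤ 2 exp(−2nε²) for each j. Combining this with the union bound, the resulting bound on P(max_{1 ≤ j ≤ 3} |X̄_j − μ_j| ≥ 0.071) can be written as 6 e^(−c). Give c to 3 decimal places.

Union bound over the 3 events: P(max_{1 ≤ j ≤ 3} |X̄_j − μ_j| ≥ 0.071) ≤ 3·2·exp(−2nε²) = 6 exp(−2·1544·0.071²).
So c = 2·1544·0.071² = 15.5666.

15.567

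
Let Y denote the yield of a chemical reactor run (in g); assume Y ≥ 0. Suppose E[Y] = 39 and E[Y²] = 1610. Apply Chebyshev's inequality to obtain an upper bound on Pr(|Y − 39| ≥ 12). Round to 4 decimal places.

Var(Y) = E[Y²] − (E[Y])² = 1610 − 1521 = 89.
Chebyshev's inequality: Pr(|Y − μ| ≥ t) ≤ Var(Y)/t² = 89/144 = 0.6181.

0.6181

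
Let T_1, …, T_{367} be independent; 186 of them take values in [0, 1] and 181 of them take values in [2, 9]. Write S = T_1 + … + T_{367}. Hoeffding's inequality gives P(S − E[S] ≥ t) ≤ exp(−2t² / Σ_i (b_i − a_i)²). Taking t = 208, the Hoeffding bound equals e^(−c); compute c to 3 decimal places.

Σ(b_i − a_i)² = 186·1² + 181·7² = 9055.
c = 2t² / 9055 = 2·208² / 9055 = 9.5558.

9.556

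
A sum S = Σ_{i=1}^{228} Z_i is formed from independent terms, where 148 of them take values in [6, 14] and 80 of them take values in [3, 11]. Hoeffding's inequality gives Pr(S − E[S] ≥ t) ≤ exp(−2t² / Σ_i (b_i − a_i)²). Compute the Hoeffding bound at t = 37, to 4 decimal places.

0.8289

Σ(b_i − a_i)² = 148·8² + 80·8² = 14592.
Exponent = 2·37² / 14592 = 0.18764.
Bound = exp(−0.18764) = 0.82892.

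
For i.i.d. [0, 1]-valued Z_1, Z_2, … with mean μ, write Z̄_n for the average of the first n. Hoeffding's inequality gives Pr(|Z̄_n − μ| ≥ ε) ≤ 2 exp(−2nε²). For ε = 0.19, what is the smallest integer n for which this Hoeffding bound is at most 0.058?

Require 2·exp(−2nε²) ≤ 0.058, i.e. 2nε² ≥ ln(2/0.058) = 3.540459.
So n ≥ 3.540459 / (2·0.19²) = 49.037.
The smallest integer n is 50.

50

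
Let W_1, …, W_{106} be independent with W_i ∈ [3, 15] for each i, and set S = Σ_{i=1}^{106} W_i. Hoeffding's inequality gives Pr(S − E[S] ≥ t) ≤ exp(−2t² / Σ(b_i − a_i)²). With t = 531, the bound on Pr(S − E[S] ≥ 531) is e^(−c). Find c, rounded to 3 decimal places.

36.945

Σ(b_i − a_i)² = 106·(12)² = 15264.
c = 2t²/15264 = 2·531²/15264 = 36.9446.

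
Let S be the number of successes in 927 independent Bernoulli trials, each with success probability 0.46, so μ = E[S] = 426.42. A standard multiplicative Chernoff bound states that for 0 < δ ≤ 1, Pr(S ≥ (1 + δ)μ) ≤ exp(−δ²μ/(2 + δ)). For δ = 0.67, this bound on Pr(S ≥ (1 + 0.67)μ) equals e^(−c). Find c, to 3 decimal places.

c = δ²μ/(2 + δ) = 0.67²·426.42/(2 + 0.67) = 71.6929.

71.693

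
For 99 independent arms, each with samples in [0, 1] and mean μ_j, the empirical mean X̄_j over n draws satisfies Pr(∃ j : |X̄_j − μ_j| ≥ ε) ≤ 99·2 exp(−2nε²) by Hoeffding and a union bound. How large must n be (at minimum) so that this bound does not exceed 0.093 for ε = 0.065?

Need 2·99·exp(−2nε²) ≤ 0.093, i.e. exp(−2nε²) ≤ 0.093/198.
So 2nε² ≥ ln(198/0.093) = 7.663423.
Hence n ≥ 7.663423/(2·0.065²) = 906.914.
The smallest integer n is 907.

907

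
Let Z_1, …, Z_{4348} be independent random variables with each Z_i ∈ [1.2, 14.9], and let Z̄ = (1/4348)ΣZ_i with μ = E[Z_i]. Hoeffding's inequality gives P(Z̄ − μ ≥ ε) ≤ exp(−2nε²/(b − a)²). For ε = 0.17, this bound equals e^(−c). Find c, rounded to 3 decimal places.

c = 2nε²/(b − a)² = 2·4348·0.17² / 13.7² = 1.3390.

1.339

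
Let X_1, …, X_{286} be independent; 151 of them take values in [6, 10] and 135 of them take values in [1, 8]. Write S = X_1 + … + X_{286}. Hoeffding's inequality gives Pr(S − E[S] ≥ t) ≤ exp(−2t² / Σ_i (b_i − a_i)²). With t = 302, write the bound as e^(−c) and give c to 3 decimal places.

Σ(b_i − a_i)² = 151·4² + 135·7² = 9031.
c = 2t² / 9031 = 2·302² / 9031 = 20.1980.

20.198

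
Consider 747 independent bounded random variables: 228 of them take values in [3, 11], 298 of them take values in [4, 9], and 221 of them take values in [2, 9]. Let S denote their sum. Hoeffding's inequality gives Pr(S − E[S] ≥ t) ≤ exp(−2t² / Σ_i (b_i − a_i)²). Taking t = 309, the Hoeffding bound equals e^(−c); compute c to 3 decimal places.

Σ(b_i − a_i)² = 228·8² + 298·5² + 221·7² = 32871.
c = 2t² / 32871 = 2·309² / 32871 = 5.8094.

5.809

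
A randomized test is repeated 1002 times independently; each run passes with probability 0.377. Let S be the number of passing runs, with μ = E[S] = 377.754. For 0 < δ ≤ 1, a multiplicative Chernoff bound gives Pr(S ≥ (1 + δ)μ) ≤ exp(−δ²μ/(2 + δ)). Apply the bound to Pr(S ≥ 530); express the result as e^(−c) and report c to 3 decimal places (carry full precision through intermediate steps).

25.534

Write 530 = (1 + δ)μ, so δ = 530/377.754 − 1 = 0.4030295…
Then the exponent is δ²μ/(2 + δ) = (530 − μ)² / (μ·(2 + δ)) = 25.534280.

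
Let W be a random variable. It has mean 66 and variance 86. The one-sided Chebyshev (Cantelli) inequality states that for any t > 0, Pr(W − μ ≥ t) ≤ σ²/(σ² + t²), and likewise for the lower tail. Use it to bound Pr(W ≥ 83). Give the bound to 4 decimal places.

0.2293

Here σ² = 86 and t = 17, so σ² + t² = 375.
Cantelli's bound: 86/375 = 0.2293.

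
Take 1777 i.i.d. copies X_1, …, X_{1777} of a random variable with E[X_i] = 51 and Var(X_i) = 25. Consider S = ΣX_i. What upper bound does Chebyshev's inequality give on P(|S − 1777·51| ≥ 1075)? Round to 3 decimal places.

Var(S) = n·Var(X_i) = 1777·25 = 44425.
Chebyshev: P(|S − 1777·51| ≥ 1075) ≤ Var(S)/1075² = 44425/1155625 = 0.0384.

0.038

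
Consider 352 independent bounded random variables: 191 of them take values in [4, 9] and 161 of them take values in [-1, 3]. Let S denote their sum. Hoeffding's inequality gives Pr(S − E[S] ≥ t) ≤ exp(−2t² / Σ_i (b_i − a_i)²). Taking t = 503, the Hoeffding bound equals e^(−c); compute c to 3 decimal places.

68.837

Σ(b_i − a_i)² = 191·5² + 161·4² = 7351.
c = 2t² / 7351 = 2·503² / 7351 = 68.8366.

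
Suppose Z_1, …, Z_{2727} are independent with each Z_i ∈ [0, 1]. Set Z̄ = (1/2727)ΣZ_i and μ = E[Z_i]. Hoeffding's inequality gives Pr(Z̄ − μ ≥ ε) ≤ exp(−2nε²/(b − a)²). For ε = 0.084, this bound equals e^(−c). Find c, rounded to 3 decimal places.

38.483

c = 2nε²/(b − a)² = 2·2727·0.084² / 1² = 38.4834.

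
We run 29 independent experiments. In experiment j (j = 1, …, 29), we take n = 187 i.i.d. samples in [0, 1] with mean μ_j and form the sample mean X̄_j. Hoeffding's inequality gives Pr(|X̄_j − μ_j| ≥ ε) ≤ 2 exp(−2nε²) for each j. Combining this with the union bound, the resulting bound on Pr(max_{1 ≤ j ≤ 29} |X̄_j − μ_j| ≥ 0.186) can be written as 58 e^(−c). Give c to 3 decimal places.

Union bound over the 29 events: Pr(max_{1 ≤ j ≤ 29} |X̄_j − μ_j| ≥ 0.186) ≤ 29·2·exp(−2nε²) = 58 exp(−2·187·0.186²).
So c = 2·187·0.186² = 12.9389.

12.939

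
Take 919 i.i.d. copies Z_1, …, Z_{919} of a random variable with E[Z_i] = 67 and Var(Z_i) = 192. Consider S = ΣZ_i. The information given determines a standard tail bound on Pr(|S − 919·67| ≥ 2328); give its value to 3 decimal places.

0.033

With mean and variance of each term known, Chebyshev's inequality bounds the deviation of the sum (or sample mean).
Var(S) = n·Var(Z_i) = 919·192 = 176448.
Chebyshev: Pr(|S − 919·67| ≥ 2328) ≤ Var(S)/2328² = 176448/5419584 = 0.0326.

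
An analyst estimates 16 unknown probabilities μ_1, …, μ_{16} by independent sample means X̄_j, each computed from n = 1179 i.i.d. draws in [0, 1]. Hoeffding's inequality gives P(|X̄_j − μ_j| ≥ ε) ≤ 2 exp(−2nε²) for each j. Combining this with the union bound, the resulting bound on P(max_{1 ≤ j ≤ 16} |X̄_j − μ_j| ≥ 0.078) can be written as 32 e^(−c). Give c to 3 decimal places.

Union bound over the 16 events: P(max_{1 ≤ j ≤ 16} |X̄_j − μ_j| ≥ 0.078) ≤ 16·2·exp(−2nε²) = 32 exp(−2·1179·0.078²).
So c = 2·1179·0.078² = 14.3461.

14.346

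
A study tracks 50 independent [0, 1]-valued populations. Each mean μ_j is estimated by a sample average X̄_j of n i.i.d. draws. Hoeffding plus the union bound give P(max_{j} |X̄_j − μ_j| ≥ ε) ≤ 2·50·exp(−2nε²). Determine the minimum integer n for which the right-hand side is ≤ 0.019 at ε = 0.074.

Need 2·50·exp(−2nε²) ≤ 0.019, i.e. exp(−2nε²) ≤ 0.019/100.
So 2nε² ≥ ln(100/0.019) = 8.568486.
Hence n ≥ 8.568486/(2·0.074²) = 782.367.
The smallest integer n is 783.

783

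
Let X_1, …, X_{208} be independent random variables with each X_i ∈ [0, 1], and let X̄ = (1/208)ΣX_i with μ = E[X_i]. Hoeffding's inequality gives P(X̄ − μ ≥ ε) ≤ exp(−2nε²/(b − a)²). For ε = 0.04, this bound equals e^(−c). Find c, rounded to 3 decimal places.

c = 2nε²/(b − a)² = 2·208·0.04² / 1² = 0.6656.

0.666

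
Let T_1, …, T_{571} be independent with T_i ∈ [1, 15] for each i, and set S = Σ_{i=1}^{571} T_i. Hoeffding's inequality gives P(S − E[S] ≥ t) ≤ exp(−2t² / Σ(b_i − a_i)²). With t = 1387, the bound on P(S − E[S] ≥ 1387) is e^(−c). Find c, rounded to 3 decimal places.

Σ(b_i − a_i)² = 571·(14)² = 111916.
c = 2t²/111916 = 2·1387²/111916 = 34.3788.

34.379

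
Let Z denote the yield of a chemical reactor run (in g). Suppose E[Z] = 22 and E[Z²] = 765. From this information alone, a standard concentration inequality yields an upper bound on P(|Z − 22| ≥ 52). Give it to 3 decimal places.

The first two moments determine the variance, so Chebyshev's inequality is the sharpest standard bound available.
Var(Z) = E[Z²] − (E[Z])² = 765 − 484 = 281.
Chebyshev's inequality: P(|Z − μ| ≥ t) ≤ Var(Z)/t² = 281/2704 = 0.1039.

0.104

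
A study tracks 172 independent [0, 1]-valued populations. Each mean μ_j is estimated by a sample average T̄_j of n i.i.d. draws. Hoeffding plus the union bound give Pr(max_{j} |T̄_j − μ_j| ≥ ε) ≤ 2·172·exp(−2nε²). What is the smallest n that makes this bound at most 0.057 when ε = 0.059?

1251

Need 2·172·exp(−2nε²) ≤ 0.057, i.e. exp(−2nε²) ≤ 0.057/344.
So 2nε² ≥ ln(344/0.057) = 8.705346.
Hence n ≥ 8.705346/(2·0.059²) = 1250.409.
The smallest integer n is 1251.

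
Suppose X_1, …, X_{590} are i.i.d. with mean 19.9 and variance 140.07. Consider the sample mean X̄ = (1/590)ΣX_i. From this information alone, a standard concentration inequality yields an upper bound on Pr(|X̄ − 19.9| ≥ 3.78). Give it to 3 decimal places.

With mean and variance of each term known, Chebyshev's inequality bounds the deviation of the sum (or sample mean).
Var(X̄) = Var(X_i)/n = 140.07/590 = 0.23741.
Chebyshev: Pr(|X̄ − 19.9| ≥ 3.78) ≤ Var(X̄)/(3.78)² = 140.07/(590·3.78²) = 0.0166.

0.017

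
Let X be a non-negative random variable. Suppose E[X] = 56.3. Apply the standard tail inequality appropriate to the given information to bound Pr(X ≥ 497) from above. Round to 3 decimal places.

0.113

Only the mean of a non-negative variable is known, so Markov's inequality is the applicable tail bound.
Markov's inequality: for a non-negative random variable, Pr(X ≥ a) ≤ E[X]/a.
Here E[X] = 56.3 and a = 497, so the bound is 56.3/497 = 0.1133.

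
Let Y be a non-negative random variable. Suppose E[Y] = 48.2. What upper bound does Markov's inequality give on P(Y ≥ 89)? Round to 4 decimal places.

0.5416

Markov's inequality: for a non-negative random variable, P(Y ≥ a) ≤ E[Y]/a.
Here E[Y] = 48.2 and a = 89, so the bound is 48.2/89 = 0.5416.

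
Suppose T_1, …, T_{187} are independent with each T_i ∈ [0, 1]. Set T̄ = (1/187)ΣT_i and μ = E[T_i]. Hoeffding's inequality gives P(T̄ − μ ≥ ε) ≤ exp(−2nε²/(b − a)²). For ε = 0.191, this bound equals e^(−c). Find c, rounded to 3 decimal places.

c = 2nε²/(b − a)² = 2·187·0.191² / 1² = 13.6439.

13.644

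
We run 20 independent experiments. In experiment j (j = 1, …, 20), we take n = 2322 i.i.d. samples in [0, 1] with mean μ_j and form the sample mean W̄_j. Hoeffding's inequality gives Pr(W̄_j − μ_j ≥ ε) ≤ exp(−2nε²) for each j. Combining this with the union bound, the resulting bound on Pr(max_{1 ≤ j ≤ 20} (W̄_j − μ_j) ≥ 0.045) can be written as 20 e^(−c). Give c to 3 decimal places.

Union bound over the 20 events: Pr(max_{1 ≤ j ≤ 20} (W̄_j − μ_j) ≥ 0.045) ≤ 20·exp(−2nε²) = 20 exp(−2·2322·0.045²).
So c = 2·2322·0.045² = 9.4041.

9.404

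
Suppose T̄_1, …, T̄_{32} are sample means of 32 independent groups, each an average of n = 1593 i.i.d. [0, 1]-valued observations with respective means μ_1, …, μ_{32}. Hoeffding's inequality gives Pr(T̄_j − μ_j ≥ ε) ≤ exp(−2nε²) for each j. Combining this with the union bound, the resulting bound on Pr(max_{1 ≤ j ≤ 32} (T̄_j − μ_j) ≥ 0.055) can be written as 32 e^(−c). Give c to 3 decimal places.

9.638

Union bound over the 32 events: Pr(max_{1 ≤ j ≤ 32} (T̄_j − μ_j) ≥ 0.055) ≤ 32·exp(−2nε²) = 32 exp(−2·1593·0.055²).
So c = 2·1593·0.055² = 9.6377.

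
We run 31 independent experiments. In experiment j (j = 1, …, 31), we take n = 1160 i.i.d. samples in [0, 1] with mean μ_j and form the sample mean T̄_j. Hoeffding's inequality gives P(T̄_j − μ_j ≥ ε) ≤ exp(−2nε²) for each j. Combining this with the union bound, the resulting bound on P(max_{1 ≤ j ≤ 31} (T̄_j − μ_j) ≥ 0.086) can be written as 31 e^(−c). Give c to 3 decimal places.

Union bound over the 31 events: P(max_{1 ≤ j ≤ 31} (T̄_j − μ_j) ≥ 0.086) ≤ 31·exp(−2nε²) = 31 exp(−2·1160·0.086²).
So c = 2·1160·0.086² = 17.1587.

17.159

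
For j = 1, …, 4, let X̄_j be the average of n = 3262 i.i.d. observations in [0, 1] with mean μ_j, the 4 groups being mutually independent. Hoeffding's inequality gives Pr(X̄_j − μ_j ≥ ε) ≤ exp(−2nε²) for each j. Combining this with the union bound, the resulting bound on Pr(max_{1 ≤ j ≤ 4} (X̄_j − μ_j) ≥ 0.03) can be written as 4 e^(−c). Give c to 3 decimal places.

Union bound over the 4 events: Pr(max_{1 ≤ j ≤ 4} (X̄_j − μ_j) ≥ 0.03) ≤ 4·exp(−2nε²) = 4 exp(−2·3262·0.03²).
So c = 2·3262·0.03² = 5.8716.

5.872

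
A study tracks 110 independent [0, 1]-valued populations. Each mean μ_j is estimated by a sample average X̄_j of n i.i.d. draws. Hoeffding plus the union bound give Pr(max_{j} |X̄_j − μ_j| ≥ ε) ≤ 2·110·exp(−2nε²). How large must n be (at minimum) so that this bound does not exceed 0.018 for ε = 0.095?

522

Need 2·110·exp(−2nε²) ≤ 0.018, i.e. exp(−2nε²) ≤ 0.018/220.
So 2nε² ≥ ln(220/0.018) = 9.411011.
Hence n ≥ 9.411011/(2·0.095²) = 521.386.
The smallest integer n is 522.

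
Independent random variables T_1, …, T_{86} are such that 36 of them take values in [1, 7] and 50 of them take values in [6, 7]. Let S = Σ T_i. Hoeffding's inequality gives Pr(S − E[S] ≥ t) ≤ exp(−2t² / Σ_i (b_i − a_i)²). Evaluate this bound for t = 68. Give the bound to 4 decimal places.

Σ(b_i − a_i)² = 36·6² + 50·1² = 1346.
Exponent = 2·68² / 1346 = 6.87073.
Bound = exp(−6.87073) = 0.00104.

0.0010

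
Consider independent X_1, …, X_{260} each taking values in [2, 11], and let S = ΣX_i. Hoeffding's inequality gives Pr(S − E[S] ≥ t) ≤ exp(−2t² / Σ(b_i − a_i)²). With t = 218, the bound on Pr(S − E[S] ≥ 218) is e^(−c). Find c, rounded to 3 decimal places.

4.513

Σ(b_i − a_i)² = 260·(9)² = 21060.
c = 2t²/21060 = 2·218²/21060 = 4.5132.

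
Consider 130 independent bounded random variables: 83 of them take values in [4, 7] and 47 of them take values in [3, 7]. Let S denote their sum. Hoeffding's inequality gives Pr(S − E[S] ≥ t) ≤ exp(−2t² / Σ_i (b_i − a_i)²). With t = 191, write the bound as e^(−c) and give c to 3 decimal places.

48.674

Σ(b_i − a_i)² = 83·3² + 47·4² = 1499.
c = 2t² / 1499 = 2·191² / 1499 = 48.6738.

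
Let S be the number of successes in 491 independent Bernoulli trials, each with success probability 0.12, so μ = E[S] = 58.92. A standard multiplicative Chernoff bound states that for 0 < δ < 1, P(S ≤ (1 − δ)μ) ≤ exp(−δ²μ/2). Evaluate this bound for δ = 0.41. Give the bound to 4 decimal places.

Exponent = δ²μ/2 = 0.41²·58.92/2 = 4.9522.
Bound = exp(−4.9522) = 0.00707.

0.0071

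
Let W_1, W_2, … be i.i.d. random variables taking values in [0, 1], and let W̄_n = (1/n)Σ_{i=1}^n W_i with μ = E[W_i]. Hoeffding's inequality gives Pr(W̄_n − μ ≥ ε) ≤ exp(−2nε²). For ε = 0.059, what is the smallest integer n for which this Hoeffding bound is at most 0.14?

283

Require exp(−2nε²) ≤ 0.14, i.e. 2nε² ≥ ln(1/0.14) = 1.966113.
So n ≥ 1.966113 / (2·0.059²) = 282.406.
The smallest integer n is 283.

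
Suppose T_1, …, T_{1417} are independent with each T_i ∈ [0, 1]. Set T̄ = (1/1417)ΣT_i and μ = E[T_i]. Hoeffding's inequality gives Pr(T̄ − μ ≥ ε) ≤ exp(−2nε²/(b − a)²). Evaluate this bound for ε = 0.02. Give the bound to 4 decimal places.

0.3219

Exponent: 2nε²/(b − a)² = 2·1417·0.02² / 1² = 1.13360.
Bound = exp(−1.13360) = 0.32187.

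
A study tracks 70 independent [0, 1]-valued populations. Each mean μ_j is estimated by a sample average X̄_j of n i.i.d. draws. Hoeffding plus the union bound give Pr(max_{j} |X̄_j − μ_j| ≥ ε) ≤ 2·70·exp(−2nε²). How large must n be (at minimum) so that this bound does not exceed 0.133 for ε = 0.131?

Need 2·70·exp(−2nε²) ≤ 0.133, i.e. exp(−2nε²) ≤ 0.133/140.
So 2nε² ≥ ln(140/0.133) = 6.959049.
Hence n ≥ 6.959049/(2·0.131²) = 202.758.
The smallest integer n is 203.

203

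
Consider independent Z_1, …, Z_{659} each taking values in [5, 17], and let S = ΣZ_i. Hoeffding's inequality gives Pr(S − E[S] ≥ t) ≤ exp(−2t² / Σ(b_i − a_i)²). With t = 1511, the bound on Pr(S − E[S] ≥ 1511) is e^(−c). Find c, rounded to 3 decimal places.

Σ(b_i − a_i)² = 659·(12)² = 94896.
c = 2t²/94896 = 2·1511²/94896 = 48.1184.

48.118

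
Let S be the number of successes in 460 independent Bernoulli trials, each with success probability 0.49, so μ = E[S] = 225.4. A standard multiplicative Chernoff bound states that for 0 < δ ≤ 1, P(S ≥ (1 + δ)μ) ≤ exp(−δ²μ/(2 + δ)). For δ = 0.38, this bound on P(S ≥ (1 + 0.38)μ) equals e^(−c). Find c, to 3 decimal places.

c = δ²μ/(2 + δ) = 0.38²·225.4/(2 + 0.38) = 13.6755.

13.676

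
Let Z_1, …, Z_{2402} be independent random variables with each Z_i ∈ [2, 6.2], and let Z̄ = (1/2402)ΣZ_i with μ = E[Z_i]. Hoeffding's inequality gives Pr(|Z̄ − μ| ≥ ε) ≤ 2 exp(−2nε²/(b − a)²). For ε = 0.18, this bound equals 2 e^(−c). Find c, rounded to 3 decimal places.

8.824

c = 2nε²/(b − a)² = 2·2402·0.18² / 4.2² = 8.8237.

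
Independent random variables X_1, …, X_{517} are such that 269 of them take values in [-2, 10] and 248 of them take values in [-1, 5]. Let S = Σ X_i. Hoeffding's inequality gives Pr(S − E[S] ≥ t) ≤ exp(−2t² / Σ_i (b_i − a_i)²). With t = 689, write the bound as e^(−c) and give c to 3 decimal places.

Σ(b_i − a_i)² = 269·12² + 248·6² = 47664.
c = 2t² / 47664 = 2·689² / 47664 = 19.9195.

19.919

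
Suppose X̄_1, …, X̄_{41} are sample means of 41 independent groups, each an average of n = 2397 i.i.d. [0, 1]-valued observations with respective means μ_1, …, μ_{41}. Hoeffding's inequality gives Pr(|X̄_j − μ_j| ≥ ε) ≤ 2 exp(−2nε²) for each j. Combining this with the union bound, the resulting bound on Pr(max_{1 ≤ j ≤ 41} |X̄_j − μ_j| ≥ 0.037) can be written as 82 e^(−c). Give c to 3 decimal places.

6.563

Union bound over the 41 events: Pr(max_{1 ≤ j ≤ 41} |X̄_j − μ_j| ≥ 0.037) ≤ 41·2·exp(−2nε²) = 82 exp(−2·2397·0.037²).
So c = 2·2397·0.037² = 6.5630.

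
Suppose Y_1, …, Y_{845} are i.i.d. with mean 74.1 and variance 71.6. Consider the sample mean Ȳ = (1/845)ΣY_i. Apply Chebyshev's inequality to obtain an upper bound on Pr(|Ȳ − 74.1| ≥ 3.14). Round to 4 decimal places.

Var(Ȳ) = Var(Y_i)/n = 71.6/845 = 0.084734.
Chebyshev: Pr(|Ȳ − 74.1| ≥ 3.14) ≤ Var(Ȳ)/(3.14)² = 71.6/(845·3.14²) = 0.0086.

0.0086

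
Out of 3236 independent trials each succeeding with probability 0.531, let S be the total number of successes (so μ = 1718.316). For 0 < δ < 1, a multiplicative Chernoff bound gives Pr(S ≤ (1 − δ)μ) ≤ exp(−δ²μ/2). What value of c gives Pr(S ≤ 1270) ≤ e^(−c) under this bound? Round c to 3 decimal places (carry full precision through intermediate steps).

Write 1270 = (1 − δ)μ, so δ = 1 − 1270/1718.316 = 0.2609043…
Then the exponent is δ²μ/2 = (μ − 1270)²/(2μ) = 58.483782.

58.484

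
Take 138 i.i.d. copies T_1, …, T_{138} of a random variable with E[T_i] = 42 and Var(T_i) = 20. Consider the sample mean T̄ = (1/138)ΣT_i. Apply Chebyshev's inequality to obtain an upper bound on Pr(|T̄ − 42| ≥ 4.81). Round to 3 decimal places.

Var(T̄) = Var(T_i)/n = 20/138 = 0.14493.
Chebyshev: Pr(|T̄ − 42| ≥ 4.81) ≤ Var(T̄)/(4.81)² = 20/(138·4.81²) = 0.0063.

0.006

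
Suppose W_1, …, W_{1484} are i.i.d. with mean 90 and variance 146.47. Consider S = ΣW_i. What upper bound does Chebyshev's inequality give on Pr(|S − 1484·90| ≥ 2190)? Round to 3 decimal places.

Var(S) = n·Var(W_i) = 1484·146.47 = 217361.48.
Chebyshev: Pr(|S − 1484·90| ≥ 2190) ≤ Var(S)/2190² = 217361.48/4796100 = 0.0453.

0.045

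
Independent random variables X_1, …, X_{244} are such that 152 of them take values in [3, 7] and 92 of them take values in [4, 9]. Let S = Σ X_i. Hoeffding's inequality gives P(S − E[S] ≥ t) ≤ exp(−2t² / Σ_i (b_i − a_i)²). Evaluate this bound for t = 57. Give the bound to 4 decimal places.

Σ(b_i − a_i)² = 152·4² + 92·5² = 4732.
Exponent = 2·57² / 4732 = 1.37320.
Bound = exp(−1.37320) = 0.25329.

0.2533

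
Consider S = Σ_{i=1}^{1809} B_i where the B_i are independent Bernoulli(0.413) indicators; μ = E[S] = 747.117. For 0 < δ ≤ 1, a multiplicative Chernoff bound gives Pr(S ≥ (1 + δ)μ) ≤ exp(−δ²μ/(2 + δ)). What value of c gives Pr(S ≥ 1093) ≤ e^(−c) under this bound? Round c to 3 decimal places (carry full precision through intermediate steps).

65.015

Write 1093 = (1 + δ)μ, so δ = 1093/747.117 − 1 = 0.4629569…
Then the exponent is δ²μ/(2 + δ) = (1093 − μ)² / (μ·(2 + δ)) = 65.014915.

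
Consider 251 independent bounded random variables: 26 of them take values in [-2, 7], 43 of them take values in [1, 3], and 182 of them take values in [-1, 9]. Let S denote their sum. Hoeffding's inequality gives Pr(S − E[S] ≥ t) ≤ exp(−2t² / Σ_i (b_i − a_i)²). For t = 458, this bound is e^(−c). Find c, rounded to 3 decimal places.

20.487

Σ(b_i − a_i)² = 26·9² + 43·2² + 182·10² = 20478.
c = 2t² / 20478 = 2·458² / 20478 = 20.4868.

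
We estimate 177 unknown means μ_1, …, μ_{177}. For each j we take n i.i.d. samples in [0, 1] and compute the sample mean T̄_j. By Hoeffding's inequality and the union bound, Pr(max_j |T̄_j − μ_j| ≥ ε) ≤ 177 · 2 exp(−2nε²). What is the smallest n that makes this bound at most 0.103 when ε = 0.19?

113

Need 2·177·exp(−2nε²) ≤ 0.103, i.e. exp(−2nε²) ≤ 0.103/354.
So 2nε² ≥ ln(354/0.103) = 8.142323.
Hence n ≥ 8.142323/(2·0.19²) = 112.775.
The smallest integer n is 113.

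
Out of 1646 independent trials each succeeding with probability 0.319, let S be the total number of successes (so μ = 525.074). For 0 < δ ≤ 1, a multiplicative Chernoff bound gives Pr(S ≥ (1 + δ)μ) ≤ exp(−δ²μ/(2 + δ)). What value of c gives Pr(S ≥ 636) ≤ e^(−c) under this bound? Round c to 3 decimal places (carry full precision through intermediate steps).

Write 636 = (1 + δ)μ, so δ = 636/525.074 − 1 = 0.2112578…
Then the exponent is δ²μ/(2 + δ) = (636 − μ)² / (μ·(2 + δ)) = 10.597582.

10.598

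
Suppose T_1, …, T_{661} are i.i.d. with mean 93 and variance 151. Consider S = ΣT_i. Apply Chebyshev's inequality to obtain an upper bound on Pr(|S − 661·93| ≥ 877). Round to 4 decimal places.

Var(S) = n·Var(T_i) = 661·151 = 99811.
Chebyshev: Pr(|S − 661·93| ≥ 877) ≤ Var(S)/877² = 99811/769129 = 0.1298.

0.1298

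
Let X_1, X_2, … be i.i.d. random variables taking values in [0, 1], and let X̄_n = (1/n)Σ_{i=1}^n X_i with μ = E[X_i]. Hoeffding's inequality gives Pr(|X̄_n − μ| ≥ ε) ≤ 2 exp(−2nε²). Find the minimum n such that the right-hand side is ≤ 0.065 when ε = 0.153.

Require 2·exp(−2nε²) ≤ 0.065, i.e. 2nε² ≥ ln(2/0.065) = 3.426515.
So n ≥ 3.426515 / (2·0.153²) = 73.188.
The smallest integer n is 74.

74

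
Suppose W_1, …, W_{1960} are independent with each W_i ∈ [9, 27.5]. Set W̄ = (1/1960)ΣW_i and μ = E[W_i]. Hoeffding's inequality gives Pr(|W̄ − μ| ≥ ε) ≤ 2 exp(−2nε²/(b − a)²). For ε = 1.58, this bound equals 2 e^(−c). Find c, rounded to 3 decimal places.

c = 2nε²/(b − a)² = 2·1960·1.58² / 18.5² = 28.5928.

28.593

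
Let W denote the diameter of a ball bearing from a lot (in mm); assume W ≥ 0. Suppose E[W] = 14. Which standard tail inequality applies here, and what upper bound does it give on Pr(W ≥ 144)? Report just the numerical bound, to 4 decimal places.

Only the mean of a non-negative variable is known, so Markov's inequality is the applicable tail bound.
Markov's inequality: for a non-negative random variable, Pr(W ≥ a) ≤ E[W]/a.
Here E[W] = 14 and a = 144, so the bound is 14/144 = 0.0972.

0.0972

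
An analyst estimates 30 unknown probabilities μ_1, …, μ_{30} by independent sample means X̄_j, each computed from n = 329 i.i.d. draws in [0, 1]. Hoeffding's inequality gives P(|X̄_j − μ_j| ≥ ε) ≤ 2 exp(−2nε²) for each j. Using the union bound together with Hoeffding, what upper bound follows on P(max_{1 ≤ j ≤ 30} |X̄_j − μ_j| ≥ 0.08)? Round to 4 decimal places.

Per-experiment Hoeffding bound: 2·exp(−2·329·0.08²) = 2·exp(−4.21120) = 0.029657.
Union bound over 30 events: 30·0.029657 = 0.88971.

0.8897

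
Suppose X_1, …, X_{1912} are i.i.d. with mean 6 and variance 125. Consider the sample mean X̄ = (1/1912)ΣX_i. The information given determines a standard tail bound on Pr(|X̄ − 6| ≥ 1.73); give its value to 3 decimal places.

With mean and variance of each term known, Chebyshev's inequality bounds the deviation of the sum (or sample mean).
Var(X̄) = Var(X_i)/n = 125/1912 = 0.065377.
Chebyshev: Pr(|X̄ − 6| ≥ 1.73) ≤ Var(X̄)/(1.73)² = 125/(1912·1.73²) = 0.0218.

0.022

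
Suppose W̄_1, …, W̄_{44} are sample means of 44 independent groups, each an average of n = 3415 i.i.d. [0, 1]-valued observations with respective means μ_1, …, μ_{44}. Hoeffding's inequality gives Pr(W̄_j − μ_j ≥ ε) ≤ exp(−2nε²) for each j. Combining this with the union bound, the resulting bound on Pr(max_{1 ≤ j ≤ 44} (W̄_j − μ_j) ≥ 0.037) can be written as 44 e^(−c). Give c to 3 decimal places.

9.350

Union bound over the 44 events: Pr(max_{1 ≤ j ≤ 44} (W̄_j − μ_j) ≥ 0.037) ≤ 44·exp(−2nε²) = 44 exp(−2·3415·0.037²).
So c = 2·3415·0.037² = 9.3503.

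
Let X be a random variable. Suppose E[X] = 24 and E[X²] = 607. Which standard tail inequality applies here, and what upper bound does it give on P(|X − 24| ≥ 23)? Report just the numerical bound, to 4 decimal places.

The first two moments determine the variance, so Chebyshev's inequality is the sharpest standard bound available.
Var(X) = E[X²] − (E[X])² = 607 − 576 = 31.
Chebyshev's inequality: P(|X − μ| ≥ t) ≤ Var(X)/t² = 31/529 = 0.0586.

0.0586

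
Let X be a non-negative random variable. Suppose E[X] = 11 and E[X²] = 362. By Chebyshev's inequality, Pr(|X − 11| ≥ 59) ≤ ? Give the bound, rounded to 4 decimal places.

0.0692

Var(X) = E[X²] − (E[X])² = 362 − 121 = 241.
Chebyshev's inequality: Pr(|X − μ| ≥ t) ≤ Var(X)/t² = 241/3481 = 0.0692.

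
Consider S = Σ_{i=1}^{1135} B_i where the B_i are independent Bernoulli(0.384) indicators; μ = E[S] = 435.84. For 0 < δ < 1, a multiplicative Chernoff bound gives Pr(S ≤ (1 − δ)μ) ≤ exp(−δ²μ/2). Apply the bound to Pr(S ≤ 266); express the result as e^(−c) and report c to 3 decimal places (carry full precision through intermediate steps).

33.092

Write 266 = (1 − δ)μ, so δ = 1 − 266/435.84 = 0.3896843…
Then the exponent is δ²μ/2 = (μ − 266)²/(2μ) = 33.091990.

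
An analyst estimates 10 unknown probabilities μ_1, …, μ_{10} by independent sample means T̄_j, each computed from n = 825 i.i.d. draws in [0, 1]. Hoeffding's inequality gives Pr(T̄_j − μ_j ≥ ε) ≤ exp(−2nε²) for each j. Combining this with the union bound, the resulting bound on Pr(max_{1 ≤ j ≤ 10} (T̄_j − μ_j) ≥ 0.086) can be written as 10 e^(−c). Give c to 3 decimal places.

Union bound over the 10 events: Pr(max_{1 ≤ j ≤ 10} (T̄_j − μ_j) ≥ 0.086) ≤ 10·exp(−2nε²) = 10 exp(−2·825·0.086²).
So c = 2·825·0.086² = 12.2034.

12.203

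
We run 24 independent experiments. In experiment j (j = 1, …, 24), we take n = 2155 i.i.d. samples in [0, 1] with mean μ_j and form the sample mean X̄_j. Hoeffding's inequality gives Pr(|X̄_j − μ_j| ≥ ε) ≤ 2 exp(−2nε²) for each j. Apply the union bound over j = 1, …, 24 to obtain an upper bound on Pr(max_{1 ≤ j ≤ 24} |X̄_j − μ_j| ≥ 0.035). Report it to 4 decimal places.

0.2445

Per-experiment Hoeffding bound: 2·exp(−2·2155·0.035²) = 2·exp(−5.27975) = 0.010187.
Union bound over 24 events: 24·0.010187 = 0.24450.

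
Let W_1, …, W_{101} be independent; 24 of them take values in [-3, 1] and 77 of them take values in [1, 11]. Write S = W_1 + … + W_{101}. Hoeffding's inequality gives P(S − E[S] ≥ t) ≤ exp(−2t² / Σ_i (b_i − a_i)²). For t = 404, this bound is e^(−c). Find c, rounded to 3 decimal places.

40.380

Σ(b_i − a_i)² = 24·4² + 77·10² = 8084.
c = 2t² / 8084 = 2·404² / 8084 = 40.3800.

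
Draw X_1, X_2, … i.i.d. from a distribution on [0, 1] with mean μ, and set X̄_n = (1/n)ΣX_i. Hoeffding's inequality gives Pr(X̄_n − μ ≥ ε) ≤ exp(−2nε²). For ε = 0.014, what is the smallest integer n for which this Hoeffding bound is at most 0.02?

9980

Require exp(−2nε²) ≤ 0.02, i.e. 2nε² ≥ ln(1/0.02) = 3.912023.
So n ≥ 3.912023 / (2·0.014²) = 9979.651.
The smallest integer n is 9980.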